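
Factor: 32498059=11^2*419^1*641^1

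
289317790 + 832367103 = 1121684893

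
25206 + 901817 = 927023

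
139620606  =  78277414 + 61343192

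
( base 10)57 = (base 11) 52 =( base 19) 30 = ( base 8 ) 71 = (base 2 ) 111001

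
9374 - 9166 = 208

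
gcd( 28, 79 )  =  1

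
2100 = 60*35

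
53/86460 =53/86460 = 0.00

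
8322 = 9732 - 1410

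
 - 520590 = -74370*7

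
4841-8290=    - 3449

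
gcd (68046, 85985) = 1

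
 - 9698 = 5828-15526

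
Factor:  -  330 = -2^1*3^1*5^1*11^1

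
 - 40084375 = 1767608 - 41851983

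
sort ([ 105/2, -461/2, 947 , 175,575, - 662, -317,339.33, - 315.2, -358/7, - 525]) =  [ - 662, -525, - 317, - 315.2,-461/2, - 358/7,105/2 , 175 , 339.33,575,947 ]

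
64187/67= 958 + 1/67=958.01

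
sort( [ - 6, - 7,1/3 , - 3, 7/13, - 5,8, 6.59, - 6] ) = [ - 7, - 6, - 6,  -  5, - 3,1/3, 7/13,6.59 , 8]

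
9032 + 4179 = 13211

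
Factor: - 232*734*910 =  - 154962080 = - 2^5*5^1*7^1*13^1*29^1  *367^1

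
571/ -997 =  - 1 +426/997 = - 0.57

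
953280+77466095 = 78419375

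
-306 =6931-7237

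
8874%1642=664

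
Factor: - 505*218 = -2^1 * 5^1*101^1*109^1 = -110090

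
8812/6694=1+1059/3347 = 1.32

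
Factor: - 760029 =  - 3^1*253343^1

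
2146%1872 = 274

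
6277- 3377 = 2900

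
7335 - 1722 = 5613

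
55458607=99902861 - 44444254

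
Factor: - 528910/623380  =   - 2^( - 1)*71^ ( - 1) *227^1*233^1*439^( - 1 ) = - 52891/62338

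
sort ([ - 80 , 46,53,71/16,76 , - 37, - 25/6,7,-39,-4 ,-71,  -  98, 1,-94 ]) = [ - 98, - 94, - 80, - 71, - 39, - 37, - 25/6,-4 , 1,71/16,  7,46,53,76]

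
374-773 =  - 399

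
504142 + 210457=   714599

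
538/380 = 269/190 = 1.42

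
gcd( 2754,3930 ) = 6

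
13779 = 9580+4199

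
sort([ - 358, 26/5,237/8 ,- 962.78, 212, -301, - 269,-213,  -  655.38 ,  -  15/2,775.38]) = [ - 962.78, - 655.38, - 358, - 301, - 269,  -  213,-15/2 , 26/5,237/8 , 212, 775.38]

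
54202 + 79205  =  133407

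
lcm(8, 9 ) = 72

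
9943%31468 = 9943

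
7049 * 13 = 91637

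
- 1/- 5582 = 1/5582 = 0.00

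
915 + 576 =1491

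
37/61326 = 37/61326 = 0.00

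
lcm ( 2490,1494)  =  7470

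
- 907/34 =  - 907/34 = -26.68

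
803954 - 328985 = 474969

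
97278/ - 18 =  - 16213/3 = - 5404.33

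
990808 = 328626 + 662182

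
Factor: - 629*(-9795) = 3^1*5^1*17^1*37^1*653^1  =  6161055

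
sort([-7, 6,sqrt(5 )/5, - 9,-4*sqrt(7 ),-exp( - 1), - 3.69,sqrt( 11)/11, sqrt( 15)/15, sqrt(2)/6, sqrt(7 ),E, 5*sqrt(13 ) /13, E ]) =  [-4*sqrt(7 ), - 9, - 7, - 3.69 , - exp(-1),sqrt( 2 ) /6, sqrt( 15) /15, sqrt( 11 ) /11, sqrt( 5 ) /5, 5*sqrt(13 ) /13, sqrt ( 7 ), E , E,6]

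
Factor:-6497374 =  - 2^1*13^2*47^1*409^1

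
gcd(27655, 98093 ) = 1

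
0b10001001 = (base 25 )5c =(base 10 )137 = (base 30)4h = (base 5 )1022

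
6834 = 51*134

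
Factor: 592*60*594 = 2^7*3^4*5^1*11^1*37^1 = 21098880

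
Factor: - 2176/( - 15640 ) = 16/115 = 2^4*5^ (-1 )*23^ (  -  1)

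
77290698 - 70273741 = 7016957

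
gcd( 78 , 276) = 6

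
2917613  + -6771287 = -3853674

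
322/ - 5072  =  -161/2536= - 0.06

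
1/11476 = 1/11476 = 0.00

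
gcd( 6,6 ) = 6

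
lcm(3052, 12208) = 12208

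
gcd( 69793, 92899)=1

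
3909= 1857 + 2052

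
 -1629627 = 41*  (-39747)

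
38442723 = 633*60731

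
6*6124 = 36744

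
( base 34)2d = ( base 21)3I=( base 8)121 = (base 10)81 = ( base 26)33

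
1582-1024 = 558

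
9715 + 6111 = 15826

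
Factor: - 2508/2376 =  - 19/18 = - 2^(-1 )*3^(  -  2)*19^1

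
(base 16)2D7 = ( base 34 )LD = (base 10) 727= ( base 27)qp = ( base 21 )1DD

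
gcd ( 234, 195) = 39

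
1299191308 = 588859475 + 710331833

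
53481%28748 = 24733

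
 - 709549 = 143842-853391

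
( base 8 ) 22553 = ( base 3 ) 111010210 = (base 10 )9579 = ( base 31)9U0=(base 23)i2b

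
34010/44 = 772 +21/22 = 772.95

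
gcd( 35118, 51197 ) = 1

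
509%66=47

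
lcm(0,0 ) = 0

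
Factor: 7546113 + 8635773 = 16181886 = 2^1 * 3^1*7^1*79^1*4877^1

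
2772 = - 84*( - 33)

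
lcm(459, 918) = 918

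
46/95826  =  23/47913 = 0.00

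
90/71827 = 90/71827 = 0.00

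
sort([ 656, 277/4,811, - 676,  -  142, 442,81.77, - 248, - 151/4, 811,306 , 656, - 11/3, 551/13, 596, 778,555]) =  [ - 676, - 248, - 142,  -  151/4, - 11/3, 551/13, 277/4 , 81.77,306,442,555,596, 656 , 656, 778,811,  811 ]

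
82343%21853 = 16784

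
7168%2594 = 1980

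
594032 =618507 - 24475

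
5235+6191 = 11426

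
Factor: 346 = 2^1* 173^1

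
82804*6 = 496824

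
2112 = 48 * 44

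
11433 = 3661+7772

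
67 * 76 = 5092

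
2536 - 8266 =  - 5730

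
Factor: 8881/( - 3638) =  - 83/34 = -2^(-1)*17^( - 1)*83^1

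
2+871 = 873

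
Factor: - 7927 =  - 7927^1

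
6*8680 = 52080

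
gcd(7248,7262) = 2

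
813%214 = 171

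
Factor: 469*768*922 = 2^9*3^1*7^1*67^1*461^1 = 332097024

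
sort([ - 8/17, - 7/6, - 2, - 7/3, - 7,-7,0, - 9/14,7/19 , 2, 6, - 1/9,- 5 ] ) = [ - 7, - 7, - 5, - 7/3,  -  2, - 7/6 ,- 9/14,-8/17, - 1/9, 0 , 7/19,2 , 6 ]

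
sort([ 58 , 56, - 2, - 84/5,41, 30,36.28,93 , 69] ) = [ - 84/5, - 2 , 30,36.28 , 41 , 56,  58,69, 93 ] 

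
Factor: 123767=7^1*17681^1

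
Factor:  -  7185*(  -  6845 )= 3^1*5^2* 37^2 * 479^1 = 49181325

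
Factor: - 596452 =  - 2^2*149113^1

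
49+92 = 141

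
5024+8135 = 13159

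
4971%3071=1900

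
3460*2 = 6920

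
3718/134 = 1859/67 = 27.75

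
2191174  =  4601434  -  2410260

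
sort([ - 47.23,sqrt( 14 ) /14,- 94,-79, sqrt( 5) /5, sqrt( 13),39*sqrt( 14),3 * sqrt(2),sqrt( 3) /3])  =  [-94, -79, - 47.23, sqrt ( 14)/14, sqrt( 5)/5, sqrt( 3 ) /3,sqrt( 13 ), 3*sqrt(2), 39*sqrt( 14 ) ]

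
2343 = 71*33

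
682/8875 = 682/8875 = 0.08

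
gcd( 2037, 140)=7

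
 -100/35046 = - 50/17523 =- 0.00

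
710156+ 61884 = 772040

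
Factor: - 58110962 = - 2^1*7^2*13^1*45613^1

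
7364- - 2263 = 9627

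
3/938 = 3/938 = 0.00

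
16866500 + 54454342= 71320842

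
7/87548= 7/87548 = 0.00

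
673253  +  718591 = 1391844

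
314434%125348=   63738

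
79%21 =16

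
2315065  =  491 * 4715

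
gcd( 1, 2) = 1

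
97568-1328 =96240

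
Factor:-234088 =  -2^3*29^1*1009^1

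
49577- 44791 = 4786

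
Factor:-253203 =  - 3^1*84401^1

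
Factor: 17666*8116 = 2^3*11^2*73^1*2029^1=143377256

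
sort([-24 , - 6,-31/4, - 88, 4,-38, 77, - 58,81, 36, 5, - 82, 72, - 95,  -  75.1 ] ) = [ - 95,-88,  -  82, - 75.1, - 58, - 38,-24, - 31/4, - 6,4, 5, 36 , 72, 77 , 81 ] 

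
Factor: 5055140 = 2^2*5^1 * 19^1 * 53^1*251^1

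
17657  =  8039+9618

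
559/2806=559/2806=0.20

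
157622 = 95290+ 62332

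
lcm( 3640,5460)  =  10920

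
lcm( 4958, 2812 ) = 188404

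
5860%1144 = 140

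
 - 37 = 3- 40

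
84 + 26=110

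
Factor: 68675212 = 2^2* 17168803^1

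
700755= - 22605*( - 31) 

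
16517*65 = 1073605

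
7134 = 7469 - 335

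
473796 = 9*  52644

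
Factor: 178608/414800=3^1* 5^(-2)*17^( - 1)*61^1 = 183/425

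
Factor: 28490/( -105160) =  - 259/956 = - 2^( - 2 )*7^1* 37^1*239^( - 1)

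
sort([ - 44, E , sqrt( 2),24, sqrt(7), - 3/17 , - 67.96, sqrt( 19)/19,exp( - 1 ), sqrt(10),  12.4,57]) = [- 67.96, - 44, - 3/17,sqrt( 19)/19,exp( - 1),sqrt ( 2), sqrt(7),E,sqrt( 10),12.4,24,57]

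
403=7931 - 7528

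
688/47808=43/2988=0.01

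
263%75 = 38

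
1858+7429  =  9287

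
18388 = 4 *4597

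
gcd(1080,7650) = 90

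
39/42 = 13/14= 0.93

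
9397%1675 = 1022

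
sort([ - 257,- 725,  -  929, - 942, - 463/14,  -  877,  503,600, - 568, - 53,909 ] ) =[ - 942,-929, - 877,-725,  -  568,-257 , -53, -463/14, 503,600,909] 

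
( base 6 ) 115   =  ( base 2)101111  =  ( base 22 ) 23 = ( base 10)47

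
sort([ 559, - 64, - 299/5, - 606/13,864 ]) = [-64 , - 299/5, - 606/13,559,  864]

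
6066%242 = 16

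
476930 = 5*95386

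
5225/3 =5225/3 = 1741.67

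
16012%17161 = 16012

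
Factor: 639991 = 11^1 * 73^1*797^1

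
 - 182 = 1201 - 1383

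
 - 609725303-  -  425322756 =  - 184402547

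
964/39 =24 + 28/39 =24.72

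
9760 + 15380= 25140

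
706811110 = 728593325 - 21782215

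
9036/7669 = 1  +  1367/7669=1.18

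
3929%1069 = 722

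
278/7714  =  139/3857= 0.04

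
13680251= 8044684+5635567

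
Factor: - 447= - 3^1* 149^1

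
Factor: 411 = 3^1*137^1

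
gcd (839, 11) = 1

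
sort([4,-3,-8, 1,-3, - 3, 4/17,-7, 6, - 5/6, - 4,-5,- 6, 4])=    [  -  8, - 7,  -  6, - 5, - 4 , - 3, -3, - 3,  -  5/6, 4/17,1,  4 , 4, 6]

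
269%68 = 65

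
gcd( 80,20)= 20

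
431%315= 116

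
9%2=1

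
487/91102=487/91102 = 0.01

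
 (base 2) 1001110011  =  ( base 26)O3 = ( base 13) 393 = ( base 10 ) 627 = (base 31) k7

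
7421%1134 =617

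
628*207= 129996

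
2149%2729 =2149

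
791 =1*791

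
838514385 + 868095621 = 1706610006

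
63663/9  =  21221/3 = 7073.67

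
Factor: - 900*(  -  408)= 2^5*3^3*5^2 * 17^1=367200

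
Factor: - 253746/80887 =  - 2^1 * 3^3*37^1*47^( - 1 ) * 127^1*1721^( - 1) 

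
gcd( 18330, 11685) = 15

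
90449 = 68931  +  21518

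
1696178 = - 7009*(-242 )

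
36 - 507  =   -471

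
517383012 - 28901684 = 488481328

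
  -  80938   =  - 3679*22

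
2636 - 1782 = 854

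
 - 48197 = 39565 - 87762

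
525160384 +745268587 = 1270428971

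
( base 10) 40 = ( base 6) 104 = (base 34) 16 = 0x28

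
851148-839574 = 11574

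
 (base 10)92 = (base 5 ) 332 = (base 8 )134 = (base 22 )44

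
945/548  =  945/548 = 1.72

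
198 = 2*99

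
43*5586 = 240198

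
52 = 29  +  23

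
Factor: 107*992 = 2^5*31^1*107^1 = 106144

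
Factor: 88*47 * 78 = 2^4*3^1*11^1*13^1 * 47^1 = 322608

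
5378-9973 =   -  4595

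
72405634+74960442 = 147366076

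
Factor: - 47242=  - 2^1*13^1 * 23^1 * 79^1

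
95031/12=7919+1/4= 7919.25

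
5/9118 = 5/9118= 0.00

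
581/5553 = 581/5553=0.10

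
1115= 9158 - 8043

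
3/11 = 3/11 = 0.27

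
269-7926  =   - 7657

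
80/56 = 1+3/7 = 1.43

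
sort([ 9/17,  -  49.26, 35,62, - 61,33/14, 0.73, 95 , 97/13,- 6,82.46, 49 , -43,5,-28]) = [ - 61 ,-49.26 ,-43 ,- 28, - 6, 9/17,  0.73,  33/14, 5, 97/13, 35,  49,62, 82.46,95 ]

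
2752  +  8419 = 11171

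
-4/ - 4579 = 4/4579 = 0.00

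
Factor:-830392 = -2^3*23^1*4513^1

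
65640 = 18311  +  47329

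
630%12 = 6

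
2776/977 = 2  +  822/977 = 2.84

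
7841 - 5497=2344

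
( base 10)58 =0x3A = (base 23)2C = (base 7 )112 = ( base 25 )28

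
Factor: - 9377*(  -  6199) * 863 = 863^1* 6199^1*9377^1 = 50164483849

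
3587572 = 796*4507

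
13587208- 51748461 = -38161253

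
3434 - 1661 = 1773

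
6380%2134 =2112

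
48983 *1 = 48983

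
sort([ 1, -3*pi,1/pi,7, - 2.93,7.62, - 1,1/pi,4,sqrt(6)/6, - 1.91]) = [  -  3*pi , - 2.93, - 1.91, - 1,1/pi , 1/pi,sqrt(6) /6, 1, 4,7,7.62]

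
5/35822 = 5/35822 =0.00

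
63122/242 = 260+101/121 = 260.83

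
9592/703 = 9592/703 = 13.64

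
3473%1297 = 879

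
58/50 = 29/25 = 1.16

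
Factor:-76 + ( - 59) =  - 135 = - 3^3*5^1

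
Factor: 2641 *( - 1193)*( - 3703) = 7^1 * 19^1 * 23^2*139^1*1193^1 = 11667090239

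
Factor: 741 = 3^1*13^1*19^1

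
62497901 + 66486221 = 128984122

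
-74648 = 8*(-9331 )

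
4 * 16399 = 65596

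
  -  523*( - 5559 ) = 2907357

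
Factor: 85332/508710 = 2^1*5^(  -  1)*13^1 * 31^(-1) = 26/155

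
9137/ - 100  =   - 9137/100 = - 91.37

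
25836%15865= 9971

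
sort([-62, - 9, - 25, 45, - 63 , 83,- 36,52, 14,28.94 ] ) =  [-63 , - 62, - 36,-25, - 9,14, 28.94,45,52, 83 ]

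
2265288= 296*7653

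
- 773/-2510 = 773/2510= 0.31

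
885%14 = 3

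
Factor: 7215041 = 19^1* 499^1*761^1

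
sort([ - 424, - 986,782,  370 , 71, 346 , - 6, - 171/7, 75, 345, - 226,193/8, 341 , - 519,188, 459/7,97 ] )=[ - 986, - 519, - 424, - 226, - 171/7,- 6, 193/8, 459/7, 71, 75, 97, 188, 341, 345, 346, 370, 782]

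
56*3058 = 171248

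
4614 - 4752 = - 138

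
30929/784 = 39 + 353/784 = 39.45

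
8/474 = 4/237=   0.02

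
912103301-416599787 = 495503514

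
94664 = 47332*2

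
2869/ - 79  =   - 37+54/79= - 36.32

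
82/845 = 82/845 = 0.10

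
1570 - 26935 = -25365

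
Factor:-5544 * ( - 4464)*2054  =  50833246464 =2^8*3^4*7^1*11^1 * 13^1*31^1*79^1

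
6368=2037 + 4331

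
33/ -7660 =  - 33/7660  =  - 0.00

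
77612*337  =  26155244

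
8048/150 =4024/75 = 53.65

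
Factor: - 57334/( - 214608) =2^ ( - 3)  *3^( - 1)*17^ (  -  1) * 109^1=109/408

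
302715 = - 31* ( - 9765 )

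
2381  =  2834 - 453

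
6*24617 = 147702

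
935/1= 935= 935.00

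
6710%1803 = 1301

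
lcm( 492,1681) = 20172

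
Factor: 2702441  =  7^1*157^1 * 2459^1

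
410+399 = 809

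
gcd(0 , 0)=0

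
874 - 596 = 278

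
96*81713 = 7844448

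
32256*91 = 2935296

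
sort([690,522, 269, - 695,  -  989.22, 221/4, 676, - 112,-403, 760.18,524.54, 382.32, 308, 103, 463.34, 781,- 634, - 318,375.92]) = [-989.22,-695, - 634,- 403,-318, - 112, 221/4, 103, 269, 308, 375.92, 382.32,463.34, 522,524.54,676, 690, 760.18 , 781]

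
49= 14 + 35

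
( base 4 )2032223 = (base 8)21653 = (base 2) 10001110101011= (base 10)9131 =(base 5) 243011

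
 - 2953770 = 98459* ( - 30 )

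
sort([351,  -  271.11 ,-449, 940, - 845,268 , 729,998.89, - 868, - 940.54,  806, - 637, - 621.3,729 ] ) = [-940.54, -868, - 845, - 637, - 621.3, -449, - 271.11, 268, 351,729, 729,806,940, 998.89]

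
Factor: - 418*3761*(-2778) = 4367288244 = 2^2*3^1*11^1 * 19^1*463^1*3761^1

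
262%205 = 57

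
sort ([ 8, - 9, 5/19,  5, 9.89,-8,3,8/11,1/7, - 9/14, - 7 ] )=[ - 9, - 8, - 7, - 9/14, 1/7,5/19, 8/11,3, 5,8,9.89] 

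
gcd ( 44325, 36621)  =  9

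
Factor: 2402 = 2^1*1201^1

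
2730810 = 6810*401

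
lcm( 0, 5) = 0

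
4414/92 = 47 + 45/46 = 47.98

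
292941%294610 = 292941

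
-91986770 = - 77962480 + -14024290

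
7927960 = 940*8434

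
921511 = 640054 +281457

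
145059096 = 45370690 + 99688406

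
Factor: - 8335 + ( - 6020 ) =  - 3^2*5^1*11^1*29^1 =-14355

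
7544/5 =7544/5 = 1508.80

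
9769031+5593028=15362059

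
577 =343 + 234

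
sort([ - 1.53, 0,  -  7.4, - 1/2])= [ - 7.4, - 1.53, - 1/2, 0]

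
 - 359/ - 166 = 359/166 = 2.16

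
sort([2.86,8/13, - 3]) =[-3,8/13,  2.86 ]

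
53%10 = 3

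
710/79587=710/79587 = 0.01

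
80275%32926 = 14423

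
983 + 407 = 1390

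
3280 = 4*820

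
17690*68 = 1202920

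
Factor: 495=3^2*5^1 * 11^1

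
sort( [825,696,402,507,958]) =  [402 , 507,  696,825,958] 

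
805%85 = 40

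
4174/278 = 15  +  2/139 = 15.01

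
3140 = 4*785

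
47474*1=47474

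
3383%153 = 17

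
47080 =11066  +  36014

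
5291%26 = 13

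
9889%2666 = 1891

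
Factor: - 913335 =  - 3^1*5^1*60889^1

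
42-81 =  -39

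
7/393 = 7/393= 0.02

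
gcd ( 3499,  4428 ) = 1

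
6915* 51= 352665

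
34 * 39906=1356804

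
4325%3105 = 1220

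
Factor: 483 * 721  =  348243 = 3^1*7^2*23^1*103^1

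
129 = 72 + 57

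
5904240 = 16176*365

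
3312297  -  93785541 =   -  90473244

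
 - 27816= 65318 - 93134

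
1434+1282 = 2716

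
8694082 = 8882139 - 188057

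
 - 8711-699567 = -708278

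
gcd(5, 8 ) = 1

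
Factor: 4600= 2^3*5^2*23^1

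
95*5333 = 506635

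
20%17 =3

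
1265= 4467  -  3202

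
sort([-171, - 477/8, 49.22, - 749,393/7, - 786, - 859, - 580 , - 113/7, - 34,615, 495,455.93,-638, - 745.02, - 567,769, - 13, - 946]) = [ - 946, - 859, - 786, - 749, - 745.02, - 638 ,-580, - 567, - 171, - 477/8, - 34, - 113/7, - 13, 49.22, 393/7, 455.93, 495,  615,769]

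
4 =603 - 599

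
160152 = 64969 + 95183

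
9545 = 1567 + 7978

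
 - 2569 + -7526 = - 10095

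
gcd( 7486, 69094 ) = 2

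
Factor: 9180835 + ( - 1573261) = 7607574 =2^1*3^3*13^1*10837^1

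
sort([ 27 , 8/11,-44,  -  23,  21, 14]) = [ - 44, - 23, 8/11, 14, 21,27]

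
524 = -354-  -  878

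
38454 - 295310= - 256856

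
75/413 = 75/413 = 0.18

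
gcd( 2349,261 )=261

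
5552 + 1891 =7443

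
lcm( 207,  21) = 1449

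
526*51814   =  27254164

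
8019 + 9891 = 17910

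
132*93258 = 12310056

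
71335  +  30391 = 101726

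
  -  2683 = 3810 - 6493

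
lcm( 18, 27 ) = 54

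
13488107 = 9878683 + 3609424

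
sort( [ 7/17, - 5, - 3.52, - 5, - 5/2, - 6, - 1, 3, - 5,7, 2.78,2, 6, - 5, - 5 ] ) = [ - 6, - 5, - 5,-5 , - 5,-5,-3.52, - 5/2, - 1,7/17,2,2.78, 3,6, 7 ]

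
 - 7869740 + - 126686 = -7996426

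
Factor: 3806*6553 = 24940718 = 2^1*11^1*173^1 *6553^1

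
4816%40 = 16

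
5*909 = 4545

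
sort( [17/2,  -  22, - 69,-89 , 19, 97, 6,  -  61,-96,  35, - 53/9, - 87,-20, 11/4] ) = [ - 96,- 89,-87,- 69, - 61,  -  22,  -  20,-53/9 , 11/4, 6,  17/2, 19, 35, 97]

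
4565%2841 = 1724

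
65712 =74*888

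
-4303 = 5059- 9362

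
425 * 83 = 35275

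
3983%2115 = 1868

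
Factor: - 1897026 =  - 2^1 * 3^1*421^1*751^1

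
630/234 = 35/13 = 2.69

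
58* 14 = 812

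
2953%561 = 148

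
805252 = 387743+417509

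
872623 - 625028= 247595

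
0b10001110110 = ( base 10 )1142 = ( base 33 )11k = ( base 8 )2166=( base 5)14032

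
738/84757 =738/84757 = 0.01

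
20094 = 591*34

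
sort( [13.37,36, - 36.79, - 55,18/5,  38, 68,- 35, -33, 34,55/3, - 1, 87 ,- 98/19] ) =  [ - 55, - 36.79, - 35, - 33, - 98/19, - 1, 18/5, 13.37, 55/3,34  ,  36,38,68,87 ] 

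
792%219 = 135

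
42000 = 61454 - 19454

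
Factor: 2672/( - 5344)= - 2^(-1) =- 1/2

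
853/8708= 853/8708=0.10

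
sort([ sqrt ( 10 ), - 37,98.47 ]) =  [ - 37, sqrt(10), 98.47] 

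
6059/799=7 + 466/799= 7.58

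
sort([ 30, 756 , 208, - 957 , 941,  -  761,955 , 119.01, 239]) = [ - 957 , - 761 , 30, 119.01,208, 239 , 756,941,955]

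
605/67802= 605/67802=0.01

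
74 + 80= 154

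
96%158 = 96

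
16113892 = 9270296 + 6843596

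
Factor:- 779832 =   -  2^3* 3^2*10831^1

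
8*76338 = 610704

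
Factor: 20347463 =20347463^1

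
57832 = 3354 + 54478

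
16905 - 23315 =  - 6410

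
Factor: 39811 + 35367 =2^1*37589^1 = 75178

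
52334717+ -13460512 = 38874205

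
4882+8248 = 13130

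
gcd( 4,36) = 4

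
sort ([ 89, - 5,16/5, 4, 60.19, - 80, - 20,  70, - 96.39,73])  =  [ - 96.39,-80, - 20,  -  5 , 16/5,4,60.19,70, 73, 89]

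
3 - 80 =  - 77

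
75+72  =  147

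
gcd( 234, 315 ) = 9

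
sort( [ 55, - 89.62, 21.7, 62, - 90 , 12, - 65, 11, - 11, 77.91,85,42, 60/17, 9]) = [-90, - 89.62, - 65, - 11, 60/17,9,11, 12,21.7 , 42, 55, 62, 77.91,  85]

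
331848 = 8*41481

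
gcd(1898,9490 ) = 1898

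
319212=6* 53202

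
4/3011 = 4/3011=0.00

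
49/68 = 49/68 = 0.72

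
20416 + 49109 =69525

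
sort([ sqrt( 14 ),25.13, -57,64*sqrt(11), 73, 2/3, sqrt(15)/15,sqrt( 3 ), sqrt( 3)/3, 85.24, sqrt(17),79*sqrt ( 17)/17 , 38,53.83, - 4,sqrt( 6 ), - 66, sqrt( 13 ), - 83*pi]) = [ - 83*pi, - 66, - 57, - 4,sqrt( 15)/15,sqrt(3)/3,2/3,  sqrt(3),sqrt( 6 ), sqrt( 13),sqrt (14), sqrt( 17),79*sqrt( 17)/17, 25.13,38, 53.83,73, 85.24,64*sqrt( 11)]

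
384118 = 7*54874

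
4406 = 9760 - 5354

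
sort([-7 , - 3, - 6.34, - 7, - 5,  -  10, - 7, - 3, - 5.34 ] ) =[ - 10, - 7, - 7, - 7, - 6.34, - 5.34,-5, - 3, - 3] 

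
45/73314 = 5/8146 = 0.00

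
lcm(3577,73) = 3577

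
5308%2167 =974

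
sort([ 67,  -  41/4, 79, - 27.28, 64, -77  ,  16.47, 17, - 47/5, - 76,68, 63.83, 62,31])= [ - 77, - 76, - 27.28,  -  41/4, - 47/5,16.47,17, 31,62,63.83, 64, 67 , 68,79 ] 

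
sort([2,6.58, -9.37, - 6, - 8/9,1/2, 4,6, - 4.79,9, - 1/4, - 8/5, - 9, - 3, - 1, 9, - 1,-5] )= [ - 9.37, - 9, - 6, -5, - 4.79, -3, - 8/5, - 1  , - 1, - 8/9, - 1/4, 1/2, 2,4,6, 6.58, 9,9] 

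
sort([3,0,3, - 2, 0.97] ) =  [ - 2,0,0.97,  3,3]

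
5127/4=1281+ 3/4 = 1281.75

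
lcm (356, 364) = 32396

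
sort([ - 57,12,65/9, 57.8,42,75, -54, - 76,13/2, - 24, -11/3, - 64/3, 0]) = [ - 76, -57, - 54, - 24, - 64/3, - 11/3,0,13/2,65/9,12,42 , 57.8,75 ]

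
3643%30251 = 3643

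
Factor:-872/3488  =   - 1/4 = -2^( - 2)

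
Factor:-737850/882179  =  -2^1*3^1*5^2*4919^1 * 882179^(-1)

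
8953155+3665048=12618203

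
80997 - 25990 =55007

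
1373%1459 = 1373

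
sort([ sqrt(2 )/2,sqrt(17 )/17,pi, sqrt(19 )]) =[ sqrt(17)/17,sqrt(2 )/2, pi,sqrt ( 19)] 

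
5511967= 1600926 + 3911041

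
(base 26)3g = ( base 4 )1132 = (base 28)3a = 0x5E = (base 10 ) 94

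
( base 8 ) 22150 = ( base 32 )938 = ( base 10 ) 9320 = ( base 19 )16fa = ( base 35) 7LA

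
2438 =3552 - 1114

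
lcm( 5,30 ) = 30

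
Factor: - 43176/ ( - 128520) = 3^( - 2 )*5^(-1 )  *17^(- 1)* 257^1 = 257/765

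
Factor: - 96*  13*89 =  - 111072 = - 2^5*3^1*13^1*89^1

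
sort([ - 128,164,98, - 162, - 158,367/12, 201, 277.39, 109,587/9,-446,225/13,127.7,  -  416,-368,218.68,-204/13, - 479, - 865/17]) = [-479,- 446,-416,  -  368, - 162, - 158, - 128,  -  865/17, - 204/13 , 225/13,367/12,587/9, 98, 109,127.7,164,  201,218.68,277.39]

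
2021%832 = 357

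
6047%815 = 342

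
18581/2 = 9290 + 1/2 = 9290.50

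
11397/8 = 11397/8 = 1424.62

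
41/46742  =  41/46742 = 0.00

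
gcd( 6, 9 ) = 3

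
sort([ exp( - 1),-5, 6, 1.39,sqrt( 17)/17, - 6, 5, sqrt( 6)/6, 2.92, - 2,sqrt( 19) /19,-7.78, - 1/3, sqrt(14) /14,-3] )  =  [ - 7.78, - 6, - 5, - 3,  -  2, -1/3, sqrt(19 ) /19,  sqrt(17 )/17,sqrt(14)/14,exp(-1),sqrt(6)/6,  1.39,2.92,  5,6]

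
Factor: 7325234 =2^1*7^1*89^1*5879^1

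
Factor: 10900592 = 2^4*31^1*21977^1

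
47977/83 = 578 + 3/83=578.04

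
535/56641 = 535/56641 = 0.01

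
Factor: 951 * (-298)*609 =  - 2^1*3^2*7^1*29^1 * 149^1*317^1 = - 172589382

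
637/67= 637/67 =9.51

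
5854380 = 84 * 69695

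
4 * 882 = 3528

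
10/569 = 10/569 = 0.02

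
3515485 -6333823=-2818338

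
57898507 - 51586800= 6311707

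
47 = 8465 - 8418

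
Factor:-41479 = -41479^1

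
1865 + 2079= 3944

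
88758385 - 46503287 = 42255098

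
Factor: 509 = 509^1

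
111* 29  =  3219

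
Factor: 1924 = 2^2*13^1*37^1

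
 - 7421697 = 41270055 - 48691752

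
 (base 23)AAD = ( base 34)4QP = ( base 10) 5533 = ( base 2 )1010110011101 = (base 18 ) H17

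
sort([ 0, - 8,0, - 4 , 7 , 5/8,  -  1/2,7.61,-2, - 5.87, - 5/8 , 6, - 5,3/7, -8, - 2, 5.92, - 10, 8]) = [ - 10, - 8, - 8, - 5.87,-5, - 4, - 2,  -  2, - 5/8,  -  1/2,0,0,3/7 , 5/8,5.92,6 , 7,7.61, 8]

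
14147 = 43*329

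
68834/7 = 9833 + 3/7 =9833.43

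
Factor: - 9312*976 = -2^9*3^1*61^1*97^1 =-9088512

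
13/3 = 13/3 = 4.33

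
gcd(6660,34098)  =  6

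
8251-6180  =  2071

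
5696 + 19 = 5715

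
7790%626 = 278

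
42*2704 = 113568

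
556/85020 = 139/21255 =0.01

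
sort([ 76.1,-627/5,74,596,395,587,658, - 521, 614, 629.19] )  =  [ - 521, - 627/5, 74, 76.1,395,587,596, 614,629.19,  658]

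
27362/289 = 27362/289 = 94.68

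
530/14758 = 265/7379 = 0.04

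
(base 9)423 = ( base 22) ff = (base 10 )345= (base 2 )101011001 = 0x159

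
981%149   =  87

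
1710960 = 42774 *40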